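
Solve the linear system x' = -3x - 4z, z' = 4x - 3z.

x(t) = c_1e^(-3t)sin(4t) - c_2e^(-3t)cos(4t), z(t) = -c_1e^(-3t)cos(4t) - c_2e^(-3t)sin(4t)

Coefficient matrix A = [[-3, -4], [4, -3]].
Characteristic polynomial det(A - λI) = λ^2 + 6λ + 25 = 0.
Eigenvalues λ = -3 ± 4i (complex conjugate pair).
For λ=-3+4i: an eigenvector is (0,-1) - i(1,0) = (0 - i, -1).
A real fundamental pair from Re and Im of e^((-3+4i)t)v: X_1 = e^(-3t)(cos(4t)·(0,-1) + sin(4t)·(1,0)), X_2 = e^(-3t)(sin(4t)·(0,-1) - cos(4t)·(1,0)).
General solution: c_1X_1 + c_2X_2.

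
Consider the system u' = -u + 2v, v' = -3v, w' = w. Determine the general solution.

u(t) = c_1e^(-t) - c_2e^(-3t), v(t) = c_2e^(-3t), w(t) = c_3e^(t)

Coefficient matrix A = [[-1, 2, 0], [0, -3, 0], [0, 0, 1]].
det(A - λI) = 0 gives eigenvalues λ = -1, -3, 1.
For λ=-1: eigenvector (1,0,0).
For λ=-3: eigenvector (-1,1,0).
For λ=1: eigenvector (0,0,1).
General solution: c_1e^(-t)(1,0,0) + c_2e^(-3t)(-1,1,0) + c_3e^(t)(0,0,1).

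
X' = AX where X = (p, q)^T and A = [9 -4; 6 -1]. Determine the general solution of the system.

p(t) = 2K_1e^(3t) - K_2e^(5t), q(t) = 3K_1e^(3t) - K_2e^(5t)

Coefficient matrix A = [[9, -4], [6, -1]].
Characteristic polynomial det(A - λI) = λ^2 - 8λ + 15 = 0.
Eigenvalues λ = 3, 5.
For λ=3: (A-λI) row 1 is [6, -4], so an eigenvector is (2, 3).
For λ=5: (A-λI) row 1 is [4, -4], so an eigenvector is (-1, -1).
General solution: K_1e^(3t)(2,3) + K_2e^(5t)(-1,-1).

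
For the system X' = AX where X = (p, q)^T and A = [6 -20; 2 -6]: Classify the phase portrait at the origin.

A = [[6,-20],[2,-6]]; det(A-λI) = λ^2 + 4.
λ = 0 ± 2i: zero real part.

center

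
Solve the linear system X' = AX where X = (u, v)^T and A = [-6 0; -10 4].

Coefficient matrix A = [[-6, 0], [-10, 4]].
Characteristic polynomial det(A - λI) = λ^2 + 2λ - 24 = 0.
Eigenvalues λ = 4, -6.
For λ=4: (A-λI) row 1 is [-10, 0], so an eigenvector is (0, -1).
For λ=-6: (A-λI) row 2 is [-10, 10], so an eigenvector is (1, 1).
General solution: K_1e^(4t)(0,-1) + K_2e^(-6t)(1,1).

u(t) = K_2e^(-6t), v(t) = -K_1e^(4t) + K_2e^(-6t)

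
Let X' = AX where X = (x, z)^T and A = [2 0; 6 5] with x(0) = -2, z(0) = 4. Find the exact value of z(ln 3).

36

A = [[2,0],[6,5]]; eigenvalues λ = 2, 5.
Eigenvectors: (1,-2) for λ=2, (0,1) for λ=5.
From the initial condition, c_1 = -2, c_2 = 0.
z(ln 3) = (-2)(3^2)(-2) + (0)(3^5)(1) = 36.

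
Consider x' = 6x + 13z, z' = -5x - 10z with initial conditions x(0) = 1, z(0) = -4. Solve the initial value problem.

x(t) = -44e^(-2t)sin(t) + e^(-2t)cos(t), z(t) = 27e^(-2t)sin(t) - 4e^(-2t)cos(t)

Coefficient matrix A = [[6, 13], [-5, -10]].
Characteristic polynomial det(A - λI) = λ^2 + 4λ + 5 = 0.
Eigenvalues λ = -2 ± i (complex conjugate pair).
For λ=-2+i: an eigenvector is (2,-1) - i(3,-2) = (2 - 3i, -1 + 2i).
A real fundamental pair from Re and Im of e^((-2+i)t)v: X_1 = e^(-2t)(cos(t)·(2,-1) + sin(t)·(3,-2)), X_2 = e^(-2t)(sin(t)·(2,-1) - cos(t)·(3,-2)).
General solution: C_1X_1 + C_2X_2.
Applying x(0)=1, z(0)=-4 gives C_1=-10, C_2=-7.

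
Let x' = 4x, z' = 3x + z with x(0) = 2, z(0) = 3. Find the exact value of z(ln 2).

34

A = [[4,0],[3,1]]; eigenvalues λ = 1, 4.
Eigenvectors: (0,1) for λ=1, (-1,-1) for λ=4.
From the initial condition, c_1 = 1, c_2 = -2.
z(ln 2) = (1)(2^1)(1) + (-2)(2^4)(-1) = 34.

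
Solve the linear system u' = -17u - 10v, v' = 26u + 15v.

Coefficient matrix A = [[-17, -10], [26, 15]].
Characteristic polynomial det(A - λI) = λ^2 + 2λ + 5 = 0.
Eigenvalues λ = -1 ± 2i (complex conjugate pair).
For λ=-1+2i: an eigenvector is (-1,2) - i(-2,3) = (-1 + 2i, 2 - 3i).
A real fundamental pair from Re and Im of e^((-1+2i)t)v: X_1 = e^(-t)(cos(2t)·(-1,2) + sin(2t)·(-2,3)), X_2 = e^(-t)(sin(2t)·(-1,2) - cos(2t)·(-2,3)).
General solution: c_1X_1 + c_2X_2.

u(t) = -2c_1e^(-t)sin(2t) - c_1e^(-t)cos(2t) - c_2e^(-t)sin(2t) + 2c_2e^(-t)cos(2t), v(t) = 3c_1e^(-t)sin(2t) + 2c_1e^(-t)cos(2t) + 2c_2e^(-t)sin(2t) - 3c_2e^(-t)cos(2t)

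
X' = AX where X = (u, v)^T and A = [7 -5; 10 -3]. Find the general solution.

Coefficient matrix A = [[7, -5], [10, -3]].
Characteristic polynomial det(A - λI) = λ^2 - 4λ + 29 = 0.
Eigenvalues λ = 2 ± 5i (complex conjugate pair).
For λ=2+5i: an eigenvector is (0,-1) - i(1,1) = (0 - i, -1 - i).
A real fundamental pair from Re and Im of e^((2+5i)t)v: X_1 = e^(2t)(cos(5t)·(0,-1) + sin(5t)·(1,1)), X_2 = e^(2t)(sin(5t)·(0,-1) - cos(5t)·(1,1)).
General solution: C_1X_1 + C_2X_2.

u(t) = C_1e^(2t)sin(5t) - C_2e^(2t)cos(5t), v(t) = C_1e^(2t)sin(5t) - C_1e^(2t)cos(5t) - C_2e^(2t)sin(5t) - C_2e^(2t)cos(5t)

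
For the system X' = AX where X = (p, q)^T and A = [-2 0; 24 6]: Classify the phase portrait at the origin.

A = [[-2,0],[24,6]]; det(A-λI) = λ^2 - 4λ - 12.
λ = 6, -2: opposite signs.

saddle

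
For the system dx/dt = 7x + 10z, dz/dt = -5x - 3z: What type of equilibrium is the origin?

A = [[7,10],[-5,-3]]; det(A-λI) = λ^2 - 4λ + 29.
λ = 2 ± 5i: positive real part.

unstable spiral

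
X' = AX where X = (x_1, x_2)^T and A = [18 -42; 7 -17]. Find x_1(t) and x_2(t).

Coefficient matrix A = [[18, -42], [7, -17]].
Characteristic polynomial det(A - λI) = λ^2 - λ - 12 = 0.
Eigenvalues λ = 4, -3.
For λ=4: (A-λI) row 1 is [14, -42], so an eigenvector is (-3, -1).
For λ=-3: (A-λI) row 1 is [21, -42], so an eigenvector is (-2, -1).
General solution: C_1e^(4t)(-3,-1) + C_2e^(-3t)(-2,-1).

x_1(t) = -3C_1e^(4t) - 2C_2e^(-3t), x_2(t) = -C_1e^(4t) - C_2e^(-3t)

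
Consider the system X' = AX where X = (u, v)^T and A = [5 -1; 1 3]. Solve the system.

Coefficient matrix A = [[5, -1], [1, 3]].
Characteristic polynomial det(A - λI) = λ^2 - 8λ + 16 = 0.
Single eigenvalue λ = 4 with algebraic multiplicity 2.
Eigenvector v = (-1,-1); generalized eigenvector w with (A-λI)w=v is (-2,-1).
General solution: e^(4t)[K_1·v + K_2·(t·v + w)].

u(t) = -K_1e^(4t) - K_2te^(4t) - 2K_2e^(4t), v(t) = -K_1e^(4t) - K_2te^(4t) - K_2e^(4t)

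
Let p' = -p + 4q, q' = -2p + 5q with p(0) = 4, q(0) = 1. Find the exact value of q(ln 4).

A = [[-1,4],[-2,5]]; eigenvalues λ = 1, 3.
Eigenvectors: (2,1) for λ=1, (1,1) for λ=3.
From the initial condition, c_1 = 3, c_2 = -2.
q(ln 4) = (3)(4^1)(1) + (-2)(4^3)(1) = -116.

-116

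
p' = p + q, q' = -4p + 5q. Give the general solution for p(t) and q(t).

p(t) = C_1e^(3t) + C_2te^(3t) + C_2e^(3t), q(t) = 2C_1e^(3t) + 2C_2te^(3t) + 3C_2e^(3t)

Coefficient matrix A = [[1, 1], [-4, 5]].
Characteristic polynomial det(A - λI) = λ^2 - 6λ + 9 = 0.
Single eigenvalue λ = 3 with algebraic multiplicity 2.
Eigenvector v = (1,2); generalized eigenvector w with (A-λI)w=v is (1,3).
General solution: e^(3t)[C_1·v + C_2·(t·v + w)].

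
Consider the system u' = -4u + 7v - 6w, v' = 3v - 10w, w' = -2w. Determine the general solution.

u(t) = C_1e^(-4t) + C_2e^(3t) + 4C_3e^(-2t), v(t) = C_2e^(3t) + 2C_3e^(-2t), w(t) = C_3e^(-2t)

Coefficient matrix A = [[-4, 7, -6], [0, 3, -10], [0, 0, -2]].
det(A - λI) = 0 gives eigenvalues λ = -4, 3, -2.
For λ=-4: eigenvector (1,0,0).
For λ=3: eigenvector (1,1,0).
For λ=-2: eigenvector (4,2,1).
General solution: C_1e^(-4t)(1,0,0) + C_2e^(3t)(1,1,0) + C_3e^(-2t)(4,2,1).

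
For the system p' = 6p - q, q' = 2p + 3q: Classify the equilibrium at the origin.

unstable node

A = [[6,-1],[2,3]]; det(A-λI) = λ^2 - 9λ + 20.
λ = 5, 4: both positive.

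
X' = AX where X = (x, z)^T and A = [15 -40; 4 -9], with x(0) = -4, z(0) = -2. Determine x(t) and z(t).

x(t) = 8e^(3t)sin(4t) - 4e^(3t)cos(4t), z(t) = 2e^(3t)sin(4t) - 2e^(3t)cos(4t)

Coefficient matrix A = [[15, -40], [4, -9]].
Characteristic polynomial det(A - λI) = λ^2 - 6λ + 25 = 0.
Eigenvalues λ = 3 ± 4i (complex conjugate pair).
For λ=3+4i: an eigenvector is (1,0) - i(3,1) = (1 - 3i, 0 - i).
A real fundamental pair from Re and Im of e^((3+4i)t)v: X_1 = e^(3t)(cos(4t)·(1,0) + sin(4t)·(3,1)), X_2 = e^(3t)(sin(4t)·(1,0) - cos(4t)·(3,1)).
General solution: c_1X_1 + c_2X_2.
Applying x(0)=-4, z(0)=-2 gives c_1=2, c_2=2.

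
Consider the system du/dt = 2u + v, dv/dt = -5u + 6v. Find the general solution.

u(t) = -c_1e^(4t)sin(t) + c_2e^(4t)cos(t), v(t) = -2c_1e^(4t)sin(t) - c_1e^(4t)cos(t) - c_2e^(4t)sin(t) + 2c_2e^(4t)cos(t)

Coefficient matrix A = [[2, 1], [-5, 6]].
Characteristic polynomial det(A - λI) = λ^2 - 8λ + 17 = 0.
Eigenvalues λ = 4 ± i (complex conjugate pair).
For λ=4+i: an eigenvector is (0,-1) - i(-1,-2) = (0 + i, -1 + 2i).
A real fundamental pair from Re and Im of e^((4+i)t)v: X_1 = e^(4t)(cos(t)·(0,-1) + sin(t)·(-1,-2)), X_2 = e^(4t)(sin(t)·(0,-1) - cos(t)·(-1,-2)).
General solution: c_1X_1 + c_2X_2.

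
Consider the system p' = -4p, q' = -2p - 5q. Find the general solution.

p(t) = c_1e^(-4t), q(t) = -2c_1e^(-4t) + c_2e^(-5t)

Coefficient matrix A = [[-4, 0], [-2, -5]].
Characteristic polynomial det(A - λI) = λ^2 + 9λ + 20 = 0.
Eigenvalues λ = -4, -5.
For λ=-4: (A-λI) row 2 is [-2, -1], so an eigenvector is (1, -2).
For λ=-5: (A-λI) row 1 is [1, 0], so an eigenvector is (0, 1).
General solution: c_1e^(-4t)(1,-2) + c_2e^(-5t)(0,1).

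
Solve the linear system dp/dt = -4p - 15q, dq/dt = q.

p(t) = 3C_1e^(t) + C_2e^(-4t), q(t) = -C_1e^(t)

Coefficient matrix A = [[-4, -15], [0, 1]].
Characteristic polynomial det(A - λI) = λ^2 + 3λ - 4 = 0.
Eigenvalues λ = 1, -4.
For λ=1: (A-λI) row 1 is [-5, -15], so an eigenvector is (3, -1).
For λ=-4: (A-λI) row 1 is [0, -15], so an eigenvector is (1, 0).
General solution: C_1e^(t)(3,-1) + C_2e^(-4t)(1,0).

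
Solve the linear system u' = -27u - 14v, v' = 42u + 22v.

u(t) = 2c_1e^(-6t) - c_2e^(t), v(t) = -3c_1e^(-6t) + 2c_2e^(t)

Coefficient matrix A = [[-27, -14], [42, 22]].
Characteristic polynomial det(A - λI) = λ^2 + 5λ - 6 = 0.
Eigenvalues λ = -6, 1.
For λ=-6: (A-λI) row 1 is [-21, -14], so an eigenvector is (2, -3).
For λ=1: (A-λI) row 1 is [-28, -14], so an eigenvector is (-1, 2).
General solution: c_1e^(-6t)(2,-3) + c_2e^(t)(-1,2).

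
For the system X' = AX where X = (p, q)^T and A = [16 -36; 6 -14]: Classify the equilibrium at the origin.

A = [[16,-36],[6,-14]]; det(A-λI) = λ^2 - 2λ - 8.
λ = -2, 4: opposite signs.

saddle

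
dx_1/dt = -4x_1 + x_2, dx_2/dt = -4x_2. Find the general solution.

x_1(t) = C_1e^(-4t) + C_2te^(-4t) - C_2e^(-4t), x_2(t) = C_2e^(-4t)

Coefficient matrix A = [[-4, 1], [0, -4]].
Characteristic polynomial det(A - λI) = λ^2 + 8λ + 16 = 0.
Single eigenvalue λ = -4 with algebraic multiplicity 2.
Eigenvector v = (1,0); generalized eigenvector w with (A-λI)w=v is (-1,1).
General solution: e^(-4t)[C_1·v + C_2·(t·v + w)].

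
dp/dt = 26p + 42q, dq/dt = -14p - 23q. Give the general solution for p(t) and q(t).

p(t) = -2C_1e^(5t) + 3C_2e^(-2t), q(t) = C_1e^(5t) - 2C_2e^(-2t)

Coefficient matrix A = [[26, 42], [-14, -23]].
Characteristic polynomial det(A - λI) = λ^2 - 3λ - 10 = 0.
Eigenvalues λ = 5, -2.
For λ=5: (A-λI) row 1 is [21, 42], so an eigenvector is (-2, 1).
For λ=-2: (A-λI) row 1 is [28, 42], so an eigenvector is (3, -2).
General solution: C_1e^(5t)(-2,1) + C_2e^(-2t)(3,-2).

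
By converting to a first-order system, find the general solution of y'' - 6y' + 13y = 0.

Let x_1 = y, x_2 = y'. Then x_1' = x_2 and x_2' = -13x_1 + 6x_2.
A = [[0,1],[-13,6]]; det(A-λI) = λ^2 - 6λ + 13.
Eigenvalues λ = 3 ± 2i.

y(t) = c_1e^(3t)cos(2t) + c_2e^(3t)sin(2t)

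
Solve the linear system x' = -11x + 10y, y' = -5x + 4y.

x(t) = -K_1e^(-t) + 2K_2e^(-6t), y(t) = -K_1e^(-t) + K_2e^(-6t)

Coefficient matrix A = [[-11, 10], [-5, 4]].
Characteristic polynomial det(A - λI) = λ^2 + 7λ + 6 = 0.
Eigenvalues λ = -1, -6.
For λ=-1: (A-λI) row 1 is [-10, 10], so an eigenvector is (-1, -1).
For λ=-6: (A-λI) row 1 is [-5, 10], so an eigenvector is (2, 1).
General solution: K_1e^(-t)(-1,-1) + K_2e^(-6t)(2,1).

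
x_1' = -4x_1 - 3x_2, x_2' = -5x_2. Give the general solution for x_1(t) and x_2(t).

x_1(t) = -c_1e^(-4t) - 3c_2e^(-5t), x_2(t) = -c_2e^(-5t)

Coefficient matrix A = [[-4, -3], [0, -5]].
Characteristic polynomial det(A - λI) = λ^2 + 9λ + 20 = 0.
Eigenvalues λ = -4, -5.
For λ=-4: (A-λI) row 1 is [0, -3], so an eigenvector is (-1, 0).
For λ=-5: (A-λI) row 1 is [1, -3], so an eigenvector is (-3, -1).
General solution: c_1e^(-4t)(-1,0) + c_2e^(-5t)(-3,-1).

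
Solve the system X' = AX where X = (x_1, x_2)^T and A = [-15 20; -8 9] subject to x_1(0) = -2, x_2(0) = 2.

x_1(t) = 16e^(-3t)sin(4t) - 2e^(-3t)cos(4t), x_2(t) = 10e^(-3t)sin(4t) + 2e^(-3t)cos(4t)

Coefficient matrix A = [[-15, 20], [-8, 9]].
Characteristic polynomial det(A - λI) = λ^2 + 6λ + 25 = 0.
Eigenvalues λ = -3 ± 4i (complex conjugate pair).
For λ=-3+4i: an eigenvector is (1,1) - i(2,1) = (1 - 2i, 1 - i).
A real fundamental pair from Re and Im of e^((-3+4i)t)v: X_1 = e^(-3t)(cos(4t)·(1,1) + sin(4t)·(2,1)), X_2 = e^(-3t)(sin(4t)·(1,1) - cos(4t)·(2,1)).
General solution: K_1X_1 + K_2X_2.
Applying x_1(0)=-2, x_2(0)=2 gives K_1=6, K_2=4.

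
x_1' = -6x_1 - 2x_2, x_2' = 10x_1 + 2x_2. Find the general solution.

Coefficient matrix A = [[-6, -2], [10, 2]].
Characteristic polynomial det(A - λI) = λ^2 + 4λ + 8 = 0.
Eigenvalues λ = -2 ± 2i (complex conjugate pair).
For λ=-2+2i: an eigenvector is (1,-2) - i(0,1) = (1, -2 - i).
A real fundamental pair from Re and Im of e^((-2+2i)t)v: X_1 = e^(-2t)(cos(2t)·(1,-2) + sin(2t)·(0,1)), X_2 = e^(-2t)(sin(2t)·(1,-2) - cos(2t)·(0,1)).
General solution: c_1X_1 + c_2X_2.

x_1(t) = c_1e^(-2t)cos(2t) + c_2e^(-2t)sin(2t), x_2(t) = c_1e^(-2t)sin(2t) - 2c_1e^(-2t)cos(2t) - 2c_2e^(-2t)sin(2t) - c_2e^(-2t)cos(2t)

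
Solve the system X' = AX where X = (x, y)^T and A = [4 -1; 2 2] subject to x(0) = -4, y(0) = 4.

Coefficient matrix A = [[4, -1], [2, 2]].
Characteristic polynomial det(A - λI) = λ^2 - 6λ + 10 = 0.
Eigenvalues λ = 3 ± i (complex conjugate pair).
For λ=3+i: an eigenvector is (0,-1) - i(1,1) = (0 - i, -1 - i).
A real fundamental pair from Re and Im of e^((3+i)t)v: X_1 = e^(3t)(cos(t)·(0,-1) + sin(t)·(1,1)), X_2 = e^(3t)(sin(t)·(0,-1) - cos(t)·(1,1)).
General solution: C_1X_1 + C_2X_2.
Applying x(0)=-4, y(0)=4 gives C_1=-8, C_2=4.

x(t) = -8e^(3t)sin(t) - 4e^(3t)cos(t), y(t) = -12e^(3t)sin(t) + 4e^(3t)cos(t)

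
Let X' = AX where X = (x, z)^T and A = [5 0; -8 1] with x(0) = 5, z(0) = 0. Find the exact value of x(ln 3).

A = [[5,0],[-8,1]]; eigenvalues λ = 5, 1.
Eigenvectors: (-1,2) for λ=5, (0,1) for λ=1.
From the initial condition, c_1 = -5, c_2 = 10.
x(ln 3) = (-5)(3^5)(-1) + (10)(3^1)(0) = 1215.

1215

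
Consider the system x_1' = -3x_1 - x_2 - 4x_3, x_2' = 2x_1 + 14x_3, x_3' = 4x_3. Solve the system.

x_1(t) = c_1e^(-2t) + c_2e^(-t) - c_3e^(4t), x_2(t) = -c_1e^(-2t) - 2c_2e^(-t) + 3c_3e^(4t), x_3(t) = c_3e^(4t)

Coefficient matrix A = [[-3, -1, -4], [2, 0, 14], [0, 0, 4]].
det(A - λI) = 0 gives eigenvalues λ = -2, -1, 4.
For λ=-2: eigenvector (1,-1,0).
For λ=-1: eigenvector (1,-2,0).
For λ=4: eigenvector (-1,3,1).
General solution: c_1e^(-2t)(1,-1,0) + c_2e^(-t)(1,-2,0) + c_3e^(4t)(-1,3,1).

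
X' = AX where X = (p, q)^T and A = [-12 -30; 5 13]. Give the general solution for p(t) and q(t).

p(t) = -2K_1e^(3t) + 3K_2e^(-2t), q(t) = K_1e^(3t) - K_2e^(-2t)

Coefficient matrix A = [[-12, -30], [5, 13]].
Characteristic polynomial det(A - λI) = λ^2 - λ - 6 = 0.
Eigenvalues λ = 3, -2.
For λ=3: (A-λI) row 1 is [-15, -30], so an eigenvector is (-2, 1).
For λ=-2: (A-λI) row 1 is [-10, -30], so an eigenvector is (3, -1).
General solution: K_1e^(3t)(-2,1) + K_2e^(-2t)(3,-1).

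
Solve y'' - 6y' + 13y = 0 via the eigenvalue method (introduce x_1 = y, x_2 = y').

y(t) = C_1e^(3t)cos(2t) + C_2e^(3t)sin(2t)

Let x_1 = y, x_2 = y'. Then x_1' = x_2 and x_2' = -13x_1 + 6x_2.
A = [[0,1],[-13,6]]; det(A-λI) = λ^2 - 6λ + 13.
Eigenvalues λ = 3 ± 2i.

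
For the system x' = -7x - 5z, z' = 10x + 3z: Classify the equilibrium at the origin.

stable spiral

A = [[-7,-5],[10,3]]; det(A-λI) = λ^2 + 4λ + 29.
λ = -2 ± 5i: negative real part.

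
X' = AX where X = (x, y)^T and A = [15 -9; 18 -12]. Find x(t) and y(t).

Coefficient matrix A = [[15, -9], [18, -12]].
Characteristic polynomial det(A - λI) = λ^2 - 3λ - 18 = 0.
Eigenvalues λ = 6, -3.
For λ=6: (A-λI) row 1 is [9, -9], so an eigenvector is (1, 1).
For λ=-3: (A-λI) row 1 is [18, -9], so an eigenvector is (-1, -2).
General solution: c_1e^(6t)(1,1) + c_2e^(-3t)(-1,-2).

x(t) = c_1e^(6t) - c_2e^(-3t), y(t) = c_1e^(6t) - 2c_2e^(-3t)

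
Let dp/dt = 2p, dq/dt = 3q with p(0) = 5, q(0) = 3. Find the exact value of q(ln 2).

24

A = [[2,0],[0,3]]; eigenvalues λ = 3, 2.
Eigenvectors: (0,1) for λ=3, (-1,0) for λ=2.
From the initial condition, c_1 = 3, c_2 = -5.
q(ln 2) = (3)(2^3)(1) + (-5)(2^2)(0) = 24.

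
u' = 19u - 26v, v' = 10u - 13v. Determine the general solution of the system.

u(t) = -2C_1e^(3t)sin(2t) + 3C_1e^(3t)cos(2t) + 3C_2e^(3t)sin(2t) + 2C_2e^(3t)cos(2t), v(t) = -C_1e^(3t)sin(2t) + 2C_1e^(3t)cos(2t) + 2C_2e^(3t)sin(2t) + C_2e^(3t)cos(2t)

Coefficient matrix A = [[19, -26], [10, -13]].
Characteristic polynomial det(A - λI) = λ^2 - 6λ + 13 = 0.
Eigenvalues λ = 3 ± 2i (complex conjugate pair).
For λ=3+2i: an eigenvector is (3,2) - i(-2,-1) = (3 + 2i, 2 + i).
A real fundamental pair from Re and Im of e^((3+2i)t)v: X_1 = e^(3t)(cos(2t)·(3,2) + sin(2t)·(-2,-1)), X_2 = e^(3t)(sin(2t)·(3,2) - cos(2t)·(-2,-1)).
General solution: C_1X_1 + C_2X_2.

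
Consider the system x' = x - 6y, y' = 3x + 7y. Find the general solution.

Coefficient matrix A = [[1, -6], [3, 7]].
Characteristic polynomial det(A - λI) = λ^2 - 8λ + 25 = 0.
Eigenvalues λ = 4 ± 3i (complex conjugate pair).
For λ=4+3i: an eigenvector is (1,-1) - i(1,0) = (1 - i, -1).
A real fundamental pair from Re and Im of e^((4+3i)t)v: X_1 = e^(4t)(cos(3t)·(1,-1) + sin(3t)·(1,0)), X_2 = e^(4t)(sin(3t)·(1,-1) - cos(3t)·(1,0)).
General solution: K_1X_1 + K_2X_2.

x(t) = K_1e^(4t)sin(3t) + K_1e^(4t)cos(3t) + K_2e^(4t)sin(3t) - K_2e^(4t)cos(3t), y(t) = -K_1e^(4t)cos(3t) - K_2e^(4t)sin(3t)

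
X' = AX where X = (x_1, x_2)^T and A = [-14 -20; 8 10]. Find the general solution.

x_1(t) = -K_1e^(-2t)sin(4t) + 2K_1e^(-2t)cos(4t) + 2K_2e^(-2t)sin(4t) + K_2e^(-2t)cos(4t), x_2(t) = K_1e^(-2t)sin(4t) - K_1e^(-2t)cos(4t) - K_2e^(-2t)sin(4t) - K_2e^(-2t)cos(4t)

Coefficient matrix A = [[-14, -20], [8, 10]].
Characteristic polynomial det(A - λI) = λ^2 + 4λ + 20 = 0.
Eigenvalues λ = -2 ± 4i (complex conjugate pair).
For λ=-2+4i: an eigenvector is (2,-1) - i(-1,1) = (2 + i, -1 - i).
A real fundamental pair from Re and Im of e^((-2+4i)t)v: X_1 = e^(-2t)(cos(4t)·(2,-1) + sin(4t)·(-1,1)), X_2 = e^(-2t)(sin(4t)·(2,-1) - cos(4t)·(-1,1)).
General solution: K_1X_1 + K_2X_2.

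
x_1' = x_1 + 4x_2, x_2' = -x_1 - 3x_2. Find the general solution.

x_1(t) = 2c_1e^(-t) + 2c_2te^(-t) - 3c_2e^(-t), x_2(t) = -c_1e^(-t) - c_2te^(-t) + 2c_2e^(-t)

Coefficient matrix A = [[1, 4], [-1, -3]].
Characteristic polynomial det(A - λI) = λ^2 + 2λ + 1 = 0.
Single eigenvalue λ = -1 with algebraic multiplicity 2.
Eigenvector v = (2,-1); generalized eigenvector w with (A-λI)w=v is (-3,2).
General solution: e^(-t)[c_1·v + c_2·(t·v + w)].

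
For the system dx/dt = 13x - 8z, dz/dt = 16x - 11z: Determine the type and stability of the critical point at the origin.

saddle

A = [[13,-8],[16,-11]]; det(A-λI) = λ^2 - 2λ - 15.
λ = 5, -3: opposite signs.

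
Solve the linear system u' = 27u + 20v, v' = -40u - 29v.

Coefficient matrix A = [[27, 20], [-40, -29]].
Characteristic polynomial det(A - λI) = λ^2 + 2λ + 17 = 0.
Eigenvalues λ = -1 ± 4i (complex conjugate pair).
For λ=-1+4i: an eigenvector is (-1,1) - i(-2,3) = (-1 + 2i, 1 - 3i).
A real fundamental pair from Re and Im of e^((-1+4i)t)v: X_1 = e^(-t)(cos(4t)·(-1,1) + sin(4t)·(-2,3)), X_2 = e^(-t)(sin(4t)·(-1,1) - cos(4t)·(-2,3)).
General solution: c_1X_1 + c_2X_2.

u(t) = -2c_1e^(-t)sin(4t) - c_1e^(-t)cos(4t) - c_2e^(-t)sin(4t) + 2c_2e^(-t)cos(4t), v(t) = 3c_1e^(-t)sin(4t) + c_1e^(-t)cos(4t) + c_2e^(-t)sin(4t) - 3c_2e^(-t)cos(4t)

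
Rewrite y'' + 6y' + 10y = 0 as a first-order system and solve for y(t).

y(t) = C_1e^(-3t)cos(t) + C_2e^(-3t)sin(t)

Let x_1 = y, x_2 = y'. Then x_1' = x_2 and x_2' = -10x_1 - 6x_2.
A = [[0,1],[-10,-6]]; det(A-λI) = λ^2 + 6λ + 10.
Eigenvalues λ = -3 ± i.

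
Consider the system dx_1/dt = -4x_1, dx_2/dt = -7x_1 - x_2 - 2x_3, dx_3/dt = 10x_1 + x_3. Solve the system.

Coefficient matrix A = [[-4, 0, 0], [-7, -1, -2], [10, 0, 1]].
det(A - λI) = 0 gives eigenvalues λ = -4, -1, 1.
For λ=-4: eigenvector (1,1,-2).
For λ=-1: eigenvector (0,1,0).
For λ=1: eigenvector (0,-1,1).
General solution: c_1e^(-4t)(1,1,-2) + c_2e^(-t)(0,1,0) + c_3e^(t)(0,-1,1).

x_1(t) = c_1e^(-4t), x_2(t) = c_1e^(-4t) + c_2e^(-t) - c_3e^(t), x_3(t) = -2c_1e^(-4t) + c_3e^(t)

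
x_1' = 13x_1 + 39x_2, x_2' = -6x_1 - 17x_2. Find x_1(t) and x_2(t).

x_1(t) = -2C_1e^(-2t)sin(3t) - 3C_1e^(-2t)cos(3t) - 3C_2e^(-2t)sin(3t) + 2C_2e^(-2t)cos(3t), x_2(t) = C_1e^(-2t)sin(3t) + C_1e^(-2t)cos(3t) + C_2e^(-2t)sin(3t) - C_2e^(-2t)cos(3t)

Coefficient matrix A = [[13, 39], [-6, -17]].
Characteristic polynomial det(A - λI) = λ^2 + 4λ + 13 = 0.
Eigenvalues λ = -2 ± 3i (complex conjugate pair).
For λ=-2+3i: an eigenvector is (-3,1) - i(-2,1) = (-3 + 2i, 1 - i).
A real fundamental pair from Re and Im of e^((-2+3i)t)v: X_1 = e^(-2t)(cos(3t)·(-3,1) + sin(3t)·(-2,1)), X_2 = e^(-2t)(sin(3t)·(-3,1) - cos(3t)·(-2,1)).
General solution: C_1X_1 + C_2X_2.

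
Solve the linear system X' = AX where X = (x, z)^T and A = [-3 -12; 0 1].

x(t) = 3K_1e^(t) - K_2e^(-3t), z(t) = -K_1e^(t)

Coefficient matrix A = [[-3, -12], [0, 1]].
Characteristic polynomial det(A - λI) = λ^2 + 2λ - 3 = 0.
Eigenvalues λ = 1, -3.
For λ=1: (A-λI) row 1 is [-4, -12], so an eigenvector is (3, -1).
For λ=-3: (A-λI) row 1 is [0, -12], so an eigenvector is (-1, 0).
General solution: K_1e^(t)(3,-1) + K_2e^(-3t)(-1,0).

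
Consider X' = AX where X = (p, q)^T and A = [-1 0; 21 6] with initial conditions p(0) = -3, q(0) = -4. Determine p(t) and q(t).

p(t) = -3e^(-t), q(t) = -13e^(6t) + 9e^(-t)

Coefficient matrix A = [[-1, 0], [21, 6]].
Characteristic polynomial det(A - λI) = λ^2 - 5λ - 6 = 0.
Eigenvalues λ = 6, -1.
For λ=6: (A-λI) row 1 is [-7, 0], so an eigenvector is (0, 1).
For λ=-1: (A-λI) row 2 is [21, 7], so an eigenvector is (1, -3).
General solution: C_1e^(6t)(0,1) + C_2e^(-t)(1,-3).
Applying p(0)=-3, q(0)=-4 gives C_1=-13, C_2=-3.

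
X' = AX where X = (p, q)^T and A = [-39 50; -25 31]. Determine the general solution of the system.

Coefficient matrix A = [[-39, 50], [-25, 31]].
Characteristic polynomial det(A - λI) = λ^2 + 8λ + 41 = 0.
Eigenvalues λ = -4 ± 5i (complex conjugate pair).
For λ=-4+5i: an eigenvector is (3,2) - i(-1,-1) = (3 + i, 2 + i).
A real fundamental pair from Re and Im of e^((-4+5i)t)v: X_1 = e^(-4t)(cos(5t)·(3,2) + sin(5t)·(-1,-1)), X_2 = e^(-4t)(sin(5t)·(3,2) - cos(5t)·(-1,-1)).
General solution: c_1X_1 + c_2X_2.

p(t) = -c_1e^(-4t)sin(5t) + 3c_1e^(-4t)cos(5t) + 3c_2e^(-4t)sin(5t) + c_2e^(-4t)cos(5t), q(t) = -c_1e^(-4t)sin(5t) + 2c_1e^(-4t)cos(5t) + 2c_2e^(-4t)sin(5t) + c_2e^(-4t)cos(5t)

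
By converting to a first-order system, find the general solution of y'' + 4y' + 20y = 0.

Let x_1 = y, x_2 = y'. Then x_1' = x_2 and x_2' = -20x_1 - 4x_2.
A = [[0,1],[-20,-4]]; det(A-λI) = λ^2 + 4λ + 20.
Eigenvalues λ = -2 ± 4i.

y(t) = C_1e^(-2t)cos(4t) + C_2e^(-2t)sin(4t)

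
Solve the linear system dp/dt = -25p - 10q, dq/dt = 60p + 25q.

Coefficient matrix A = [[-25, -10], [60, 25]].
Characteristic polynomial det(A - λI) = λ^2 - 25 = 0.
Eigenvalues λ = -5, 5.
For λ=-5: (A-λI) row 1 is [-20, -10], so an eigenvector is (1, -2).
For λ=5: (A-λI) row 1 is [-30, -10], so an eigenvector is (1, -3).
General solution: c_1e^(-5t)(1,-2) + c_2e^(5t)(1,-3).

p(t) = c_1e^(-5t) + c_2e^(5t), q(t) = -2c_1e^(-5t) - 3c_2e^(5t)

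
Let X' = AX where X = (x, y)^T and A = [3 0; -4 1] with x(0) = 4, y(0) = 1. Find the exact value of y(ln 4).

-476

A = [[3,0],[-4,1]]; eigenvalues λ = 3, 1.
Eigenvectors: (-1,2) for λ=3, (0,1) for λ=1.
From the initial condition, c_1 = -4, c_2 = 9.
y(ln 4) = (-4)(4^3)(2) + (9)(4^1)(1) = -476.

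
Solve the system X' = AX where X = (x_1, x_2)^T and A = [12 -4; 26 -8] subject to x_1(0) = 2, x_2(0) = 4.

Coefficient matrix A = [[12, -4], [26, -8]].
Characteristic polynomial det(A - λI) = λ^2 - 4λ + 8 = 0.
Eigenvalues λ = 2 ± 2i (complex conjugate pair).
For λ=2+2i: an eigenvector is (1,3) - i(-1,-2) = (1 + i, 3 + 2i).
A real fundamental pair from Re and Im of e^((2+2i)t)v: X_1 = e^(2t)(cos(2t)·(1,3) + sin(2t)·(-1,-2)), X_2 = e^(2t)(sin(2t)·(1,3) - cos(2t)·(-1,-2)).
General solution: C_1X_1 + C_2X_2.
Applying x_1(0)=2, x_2(0)=4 gives C_1=0, C_2=2.

x_1(t) = 2e^(2t)sin(2t) + 2e^(2t)cos(2t), x_2(t) = 6e^(2t)sin(2t) + 4e^(2t)cos(2t)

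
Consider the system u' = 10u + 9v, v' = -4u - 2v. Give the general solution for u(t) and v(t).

u(t) = 3C_1e^(4t) + 3C_2te^(4t) - C_2e^(4t), v(t) = -2C_1e^(4t) - 2C_2te^(4t) + C_2e^(4t)

Coefficient matrix A = [[10, 9], [-4, -2]].
Characteristic polynomial det(A - λI) = λ^2 - 8λ + 16 = 0.
Single eigenvalue λ = 4 with algebraic multiplicity 2.
Eigenvector v = (3,-2); generalized eigenvector w with (A-λI)w=v is (-1,1).
General solution: e^(4t)[C_1·v + C_2·(t·v + w)].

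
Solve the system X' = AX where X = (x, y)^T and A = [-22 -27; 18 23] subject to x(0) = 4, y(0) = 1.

x(t) = -11e^(5t) + 15e^(-4t), y(t) = 11e^(5t) - 10e^(-4t)

Coefficient matrix A = [[-22, -27], [18, 23]].
Characteristic polynomial det(A - λI) = λ^2 - λ - 20 = 0.
Eigenvalues λ = -4, 5.
For λ=-4: (A-λI) row 1 is [-18, -27], so an eigenvector is (-3, 2).
For λ=5: (A-λI) row 1 is [-27, -27], so an eigenvector is (1, -1).
General solution: K_1e^(-4t)(-3,2) + K_2e^(5t)(1,-1).
Applying x(0)=4, y(0)=1 gives K_1=-5, K_2=-11.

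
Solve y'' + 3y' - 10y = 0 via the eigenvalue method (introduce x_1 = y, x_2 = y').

y(t) = c_1e^(2t) + c_2e^(-5t)

Let x_1 = y, x_2 = y'. Then x_1' = x_2 and x_2' = 10x_1 - 3x_2.
A = [[0,1],[10,-3]]; det(A-λI) = λ^2 + 3λ - 10.
Eigenvalues λ = 2, -5 with eigenvectors (1,2), (1,-5).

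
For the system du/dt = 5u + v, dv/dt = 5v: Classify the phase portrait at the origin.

unstable improper node

A = [[5,1],[0,5]]; det(A-λI) = λ^2 - 10λ + 25.
repeated λ = 5 with a single eigenvector.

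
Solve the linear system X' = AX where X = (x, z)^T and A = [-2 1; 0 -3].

Coefficient matrix A = [[-2, 1], [0, -3]].
Characteristic polynomial det(A - λI) = λ^2 + 5λ + 6 = 0.
Eigenvalues λ = -2, -3.
For λ=-2: (A-λI) row 1 is [0, 1], so an eigenvector is (1, 0).
For λ=-3: (A-λI) row 1 is [1, 1], so an eigenvector is (-1, 1).
General solution: C_1e^(-2t)(1,0) + C_2e^(-3t)(-1,1).

x(t) = C_1e^(-2t) - C_2e^(-3t), z(t) = C_2e^(-3t)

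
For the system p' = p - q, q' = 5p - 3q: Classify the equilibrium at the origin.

A = [[1,-1],[5,-3]]; det(A-λI) = λ^2 + 2λ + 2.
λ = -1 ± i: negative real part.

stable spiral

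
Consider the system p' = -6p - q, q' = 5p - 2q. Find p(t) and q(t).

Coefficient matrix A = [[-6, -1], [5, -2]].
Characteristic polynomial det(A - λI) = λ^2 + 8λ + 17 = 0.
Eigenvalues λ = -4 ± i (complex conjugate pair).
For λ=-4+i: an eigenvector is (0,-1) - i(1,-2) = (0 - i, -1 + 2i).
A real fundamental pair from Re and Im of e^((-4+i)t)v: X_1 = e^(-4t)(cos(t)·(0,-1) + sin(t)·(1,-2)), X_2 = e^(-4t)(sin(t)·(0,-1) - cos(t)·(1,-2)).
General solution: K_1X_1 + K_2X_2.

p(t) = K_1e^(-4t)sin(t) - K_2e^(-4t)cos(t), q(t) = -2K_1e^(-4t)sin(t) - K_1e^(-4t)cos(t) - K_2e^(-4t)sin(t) + 2K_2e^(-4t)cos(t)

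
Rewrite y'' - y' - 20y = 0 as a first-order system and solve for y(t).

y(t) = K_1e^(5t) + K_2e^(-4t)

Let x_1 = y, x_2 = y'. Then x_1' = x_2 and x_2' = 20x_1 + x_2.
A = [[0,1],[20,1]]; det(A-λI) = λ^2 - λ - 20.
Eigenvalues λ = 5, -4 with eigenvectors (1,5), (1,-4).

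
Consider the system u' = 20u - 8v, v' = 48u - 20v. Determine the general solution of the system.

Coefficient matrix A = [[20, -8], [48, -20]].
Characteristic polynomial det(A - λI) = λ^2 - 16 = 0.
Eigenvalues λ = -4, 4.
For λ=-4: (A-λI) row 1 is [24, -8], so an eigenvector is (-1, -3).
For λ=4: (A-λI) row 1 is [16, -8], so an eigenvector is (-1, -2).
General solution: C_1e^(-4t)(-1,-3) + C_2e^(4t)(-1,-2).

u(t) = -C_1e^(-4t) - C_2e^(4t), v(t) = -3C_1e^(-4t) - 2C_2e^(4t)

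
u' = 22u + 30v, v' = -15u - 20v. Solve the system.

Coefficient matrix A = [[22, 30], [-15, -20]].
Characteristic polynomial det(A - λI) = λ^2 - 2λ + 10 = 0.
Eigenvalues λ = 1 ± 3i (complex conjugate pair).
For λ=1+3i: an eigenvector is (-1,1) - i(3,-2) = (-1 - 3i, 1 + 2i).
A real fundamental pair from Re and Im of e^((1+3i)t)v: X_1 = e^(t)(cos(3t)·(-1,1) + sin(3t)·(3,-2)), X_2 = e^(t)(sin(3t)·(-1,1) - cos(3t)·(3,-2)).
General solution: C_1X_1 + C_2X_2.

u(t) = 3C_1e^(t)sin(3t) - C_1e^(t)cos(3t) - C_2e^(t)sin(3t) - 3C_2e^(t)cos(3t), v(t) = -2C_1e^(t)sin(3t) + C_1e^(t)cos(3t) + C_2e^(t)sin(3t) + 2C_2e^(t)cos(3t)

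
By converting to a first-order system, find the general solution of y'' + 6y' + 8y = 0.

Let x_1 = y, x_2 = y'. Then x_1' = x_2 and x_2' = -8x_1 - 6x_2.
A = [[0,1],[-8,-6]]; det(A-λI) = λ^2 + 6λ + 8.
Eigenvalues λ = -4, -2 with eigenvectors (1,-4), (1,-2).

y(t) = c_1e^(-4t) + c_2e^(-2t)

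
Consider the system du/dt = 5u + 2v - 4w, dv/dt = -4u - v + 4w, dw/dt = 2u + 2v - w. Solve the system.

u(t) = c_1e^(3t) - c_2e^(-t) - c_3e^(t), v(t) = -c_1e^(3t) + c_2e^(-t), w(t) = -c_2e^(-t) - c_3e^(t)

Coefficient matrix A = [[5, 2, -4], [-4, -1, 4], [2, 2, -1]].
det(A - λI) = 0 gives eigenvalues λ = 3, -1, 1.
For λ=3: eigenvector (1,-1,0).
For λ=-1: eigenvector (-1,1,-1).
For λ=1: eigenvector (-1,0,-1).
General solution: c_1e^(3t)(1,-1,0) + c_2e^(-t)(-1,1,-1) + c_3e^(t)(-1,0,-1).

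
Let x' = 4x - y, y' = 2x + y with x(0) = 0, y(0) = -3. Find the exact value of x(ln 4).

144

A = [[4,-1],[2,1]]; eigenvalues λ = 3, 2.
Eigenvectors: (1,1) for λ=3, (-1,-2) for λ=2.
From the initial condition, c_1 = 3, c_2 = 3.
x(ln 4) = (3)(4^3)(1) + (3)(4^2)(-1) = 144.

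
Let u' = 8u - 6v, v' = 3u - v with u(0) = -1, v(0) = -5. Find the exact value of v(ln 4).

3952

A = [[8,-6],[3,-1]]; eigenvalues λ = 5, 2.
Eigenvectors: (2,1) for λ=5, (-1,-1) for λ=2.
From the initial condition, c_1 = 4, c_2 = 9.
v(ln 4) = (4)(4^5)(1) + (9)(4^2)(-1) = 3952.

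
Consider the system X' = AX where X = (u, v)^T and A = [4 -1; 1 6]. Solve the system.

u(t) = c_1e^(5t) + c_2te^(5t) + 2c_2e^(5t), v(t) = -c_1e^(5t) - c_2te^(5t) - 3c_2e^(5t)

Coefficient matrix A = [[4, -1], [1, 6]].
Characteristic polynomial det(A - λI) = λ^2 - 10λ + 25 = 0.
Single eigenvalue λ = 5 with algebraic multiplicity 2.
Eigenvector v = (1,-1); generalized eigenvector w with (A-λI)w=v is (2,-3).
General solution: e^(5t)[c_1·v + c_2·(t·v + w)].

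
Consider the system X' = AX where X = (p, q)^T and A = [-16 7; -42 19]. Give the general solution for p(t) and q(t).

p(t) = C_1e^(-2t) - C_2e^(5t), q(t) = 2C_1e^(-2t) - 3C_2e^(5t)

Coefficient matrix A = [[-16, 7], [-42, 19]].
Characteristic polynomial det(A - λI) = λ^2 - 3λ - 10 = 0.
Eigenvalues λ = -2, 5.
For λ=-2: (A-λI) row 1 is [-14, 7], so an eigenvector is (1, 2).
For λ=5: (A-λI) row 1 is [-21, 7], so an eigenvector is (-1, -3).
General solution: C_1e^(-2t)(1,2) + C_2e^(5t)(-1,-3).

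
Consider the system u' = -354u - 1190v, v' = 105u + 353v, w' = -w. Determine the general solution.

Coefficient matrix A = [[-354, -1190, 0], [105, 353, 0], [0, 0, -1]].
det(A - λI) = 0 gives eigenvalues λ = 3, -4, -1.
For λ=3: eigenvector (-10,3,0).
For λ=-4: eigenvector (-17,5,0).
For λ=-1: eigenvector (0,0,1).
General solution: C_1e^(3t)(-10,3,0) + C_2e^(-4t)(-17,5,0) + C_3e^(-t)(0,0,1).

u(t) = -10C_1e^(3t) - 17C_2e^(-4t), v(t) = 3C_1e^(3t) + 5C_2e^(-4t), w(t) = C_3e^(-t)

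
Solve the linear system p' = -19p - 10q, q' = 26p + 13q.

Coefficient matrix A = [[-19, -10], [26, 13]].
Characteristic polynomial det(A - λI) = λ^2 + 6λ + 13 = 0.
Eigenvalues λ = -3 ± 2i (complex conjugate pair).
For λ=-3+2i: an eigenvector is (-1,2) - i(-2,3) = (-1 + 2i, 2 - 3i).
A real fundamental pair from Re and Im of e^((-3+2i)t)v: X_1 = e^(-3t)(cos(2t)·(-1,2) + sin(2t)·(-2,3)), X_2 = e^(-3t)(sin(2t)·(-1,2) - cos(2t)·(-2,3)).
General solution: K_1X_1 + K_2X_2.

p(t) = -2K_1e^(-3t)sin(2t) - K_1e^(-3t)cos(2t) - K_2e^(-3t)sin(2t) + 2K_2e^(-3t)cos(2t), q(t) = 3K_1e^(-3t)sin(2t) + 2K_1e^(-3t)cos(2t) + 2K_2e^(-3t)sin(2t) - 3K_2e^(-3t)cos(2t)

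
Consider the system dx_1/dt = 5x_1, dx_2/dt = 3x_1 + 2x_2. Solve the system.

Coefficient matrix A = [[5, 0], [3, 2]].
Characteristic polynomial det(A - λI) = λ^2 - 7λ + 10 = 0.
Eigenvalues λ = 2, 5.
For λ=2: (A-λI) row 1 is [3, 0], so an eigenvector is (0, 1).
For λ=5: (A-λI) row 2 is [3, -3], so an eigenvector is (-1, -1).
General solution: c_1e^(2t)(0,1) + c_2e^(5t)(-1,-1).

x_1(t) = -c_2e^(5t), x_2(t) = c_1e^(2t) - c_2e^(5t)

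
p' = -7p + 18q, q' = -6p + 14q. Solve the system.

p(t) = -3c_1e^(5t) - 2c_2e^(2t), q(t) = -2c_1e^(5t) - c_2e^(2t)

Coefficient matrix A = [[-7, 18], [-6, 14]].
Characteristic polynomial det(A - λI) = λ^2 - 7λ + 10 = 0.
Eigenvalues λ = 5, 2.
For λ=5: (A-λI) row 1 is [-12, 18], so an eigenvector is (-3, -2).
For λ=2: (A-λI) row 1 is [-9, 18], so an eigenvector is (-2, -1).
General solution: c_1e^(5t)(-3,-2) + c_2e^(2t)(-2,-1).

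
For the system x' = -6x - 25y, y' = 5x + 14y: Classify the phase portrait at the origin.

unstable spiral

A = [[-6,-25],[5,14]]; det(A-λI) = λ^2 - 8λ + 41.
λ = 4 ± 5i: positive real part.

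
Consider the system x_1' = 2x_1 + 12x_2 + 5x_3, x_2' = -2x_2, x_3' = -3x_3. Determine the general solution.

x_1(t) = K_1e^(2t) - 3K_2e^(-2t) - K_3e^(-3t), x_2(t) = K_2e^(-2t), x_3(t) = K_3e^(-3t)

Coefficient matrix A = [[2, 12, 5], [0, -2, 0], [0, 0, -3]].
det(A - λI) = 0 gives eigenvalues λ = 2, -2, -3.
For λ=2: eigenvector (1,0,0).
For λ=-2: eigenvector (-3,1,0).
For λ=-3: eigenvector (-1,0,1).
General solution: K_1e^(2t)(1,0,0) + K_2e^(-2t)(-3,1,0) + K_3e^(-3t)(-1,0,1).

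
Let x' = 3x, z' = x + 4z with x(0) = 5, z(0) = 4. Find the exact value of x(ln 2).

40

A = [[3,0],[1,4]]; eigenvalues λ = 4, 3.
Eigenvectors: (0,-1) for λ=4, (-1,1) for λ=3.
From the initial condition, c_1 = -9, c_2 = -5.
x(ln 2) = (-9)(2^4)(0) + (-5)(2^3)(-1) = 40.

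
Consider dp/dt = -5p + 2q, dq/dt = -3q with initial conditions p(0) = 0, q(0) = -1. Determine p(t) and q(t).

p(t) = -e^(-3t) + e^(-5t), q(t) = -e^(-3t)

Coefficient matrix A = [[-5, 2], [0, -3]].
Characteristic polynomial det(A - λI) = λ^2 + 8λ + 15 = 0.
Eigenvalues λ = -3, -5.
For λ=-3: (A-λI) row 1 is [-2, 2], so an eigenvector is (-1, -1).
For λ=-5: (A-λI) row 1 is [0, 2], so an eigenvector is (1, 0).
General solution: K_1e^(-3t)(-1,-1) + K_2e^(-5t)(1,0).
Applying p(0)=0, q(0)=-1 gives K_1=1, K_2=1.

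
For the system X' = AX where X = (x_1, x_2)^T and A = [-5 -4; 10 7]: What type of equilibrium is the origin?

A = [[-5,-4],[10,7]]; det(A-λI) = λ^2 - 2λ + 5.
λ = 1 ± 2i: positive real part.

unstable spiral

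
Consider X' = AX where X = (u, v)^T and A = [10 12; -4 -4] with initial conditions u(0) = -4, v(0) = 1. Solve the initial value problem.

u(t) = -10e^(4t) + 6e^(2t), v(t) = 5e^(4t) - 4e^(2t)

Coefficient matrix A = [[10, 12], [-4, -4]].
Characteristic polynomial det(A - λI) = λ^2 - 6λ + 8 = 0.
Eigenvalues λ = 4, 2.
For λ=4: (A-λI) row 1 is [6, 12], so an eigenvector is (2, -1).
For λ=2: (A-λI) row 1 is [8, 12], so an eigenvector is (-3, 2).
General solution: C_1e^(4t)(2,-1) + C_2e^(2t)(-3,2).
Applying u(0)=-4, v(0)=1 gives C_1=-5, C_2=-2.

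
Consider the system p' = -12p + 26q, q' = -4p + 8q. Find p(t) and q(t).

Coefficient matrix A = [[-12, 26], [-4, 8]].
Characteristic polynomial det(A - λI) = λ^2 + 4λ + 8 = 0.
Eigenvalues λ = -2 ± 2i (complex conjugate pair).
For λ=-2+2i: an eigenvector is (-3,-1) - i(2,1) = (-3 - 2i, -1 - i).
A real fundamental pair from Re and Im of e^((-2+2i)t)v: X_1 = e^(-2t)(cos(2t)·(-3,-1) + sin(2t)·(2,1)), X_2 = e^(-2t)(sin(2t)·(-3,-1) - cos(2t)·(2,1)).
General solution: K_1X_1 + K_2X_2.

p(t) = 2K_1e^(-2t)sin(2t) - 3K_1e^(-2t)cos(2t) - 3K_2e^(-2t)sin(2t) - 2K_2e^(-2t)cos(2t), q(t) = K_1e^(-2t)sin(2t) - K_1e^(-2t)cos(2t) - K_2e^(-2t)sin(2t) - K_2e^(-2t)cos(2t)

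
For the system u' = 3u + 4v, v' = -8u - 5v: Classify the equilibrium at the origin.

A = [[3,4],[-8,-5]]; det(A-λI) = λ^2 + 2λ + 17.
λ = -1 ± 4i: negative real part.

stable spiral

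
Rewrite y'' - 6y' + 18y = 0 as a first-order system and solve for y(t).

y(t) = C_1e^(3t)cos(3t) + C_2e^(3t)sin(3t)

Let x_1 = y, x_2 = y'. Then x_1' = x_2 and x_2' = -18x_1 + 6x_2.
A = [[0,1],[-18,6]]; det(A-λI) = λ^2 - 6λ + 18.
Eigenvalues λ = 3 ± 3i.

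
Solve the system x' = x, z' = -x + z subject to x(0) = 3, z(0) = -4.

Coefficient matrix A = [[1, 0], [-1, 1]].
Characteristic polynomial det(A - λI) = λ^2 - 2λ + 1 = 0.
Single eigenvalue λ = 1 with algebraic multiplicity 2.
Eigenvector v = (0,1); generalized eigenvector w with (A-λI)w=v is (-1,2).
General solution: e^(t)[C_1·v + C_2·(t·v + w)].
Applying x(0)=3, z(0)=-4 gives C_1=2, C_2=-3.

x(t) = 3e^(t), z(t) = -3te^(t) - 4e^(t)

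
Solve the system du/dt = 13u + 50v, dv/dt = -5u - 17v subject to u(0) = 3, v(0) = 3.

u(t) = 39e^(-2t)sin(5t) + 3e^(-2t)cos(5t), v(t) = -12e^(-2t)sin(5t) + 3e^(-2t)cos(5t)

Coefficient matrix A = [[13, 50], [-5, -17]].
Characteristic polynomial det(A - λI) = λ^2 + 4λ + 29 = 0.
Eigenvalues λ = -2 ± 5i (complex conjugate pair).
For λ=-2+5i: an eigenvector is (-3,1) - i(1,0) = (-3 - i, 1).
A real fundamental pair from Re and Im of e^((-2+5i)t)v: X_1 = e^(-2t)(cos(5t)·(-3,1) + sin(5t)·(1,0)), X_2 = e^(-2t)(sin(5t)·(-3,1) - cos(5t)·(1,0)).
General solution: c_1X_1 + c_2X_2.
Applying u(0)=3, v(0)=3 gives c_1=3, c_2=-12.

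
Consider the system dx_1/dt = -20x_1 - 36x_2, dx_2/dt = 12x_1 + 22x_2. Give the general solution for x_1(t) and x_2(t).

Coefficient matrix A = [[-20, -36], [12, 22]].
Characteristic polynomial det(A - λI) = λ^2 - 2λ - 8 = 0.
Eigenvalues λ = 4, -2.
For λ=4: (A-λI) row 1 is [-24, -36], so an eigenvector is (3, -2).
For λ=-2: (A-λI) row 1 is [-18, -36], so an eigenvector is (-2, 1).
General solution: c_1e^(4t)(3,-2) + c_2e^(-2t)(-2,1).

x_1(t) = 3c_1e^(4t) - 2c_2e^(-2t), x_2(t) = -2c_1e^(4t) + c_2e^(-2t)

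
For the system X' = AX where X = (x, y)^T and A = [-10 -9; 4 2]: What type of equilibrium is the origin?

stable improper node

A = [[-10,-9],[4,2]]; det(A-λI) = λ^2 + 8λ + 16.
repeated λ = -4 with a single eigenvector.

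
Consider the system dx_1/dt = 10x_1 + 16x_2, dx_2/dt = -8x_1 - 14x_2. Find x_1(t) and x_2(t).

x_1(t) = 2K_1e^(2t) - K_2e^(-6t), x_2(t) = -K_1e^(2t) + K_2e^(-6t)

Coefficient matrix A = [[10, 16], [-8, -14]].
Characteristic polynomial det(A - λI) = λ^2 + 4λ - 12 = 0.
Eigenvalues λ = 2, -6.
For λ=2: (A-λI) row 1 is [8, 16], so an eigenvector is (2, -1).
For λ=-6: (A-λI) row 1 is [16, 16], so an eigenvector is (-1, 1).
General solution: K_1e^(2t)(2,-1) + K_2e^(-6t)(-1,1).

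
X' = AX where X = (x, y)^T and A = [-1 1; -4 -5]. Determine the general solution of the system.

Coefficient matrix A = [[-1, 1], [-4, -5]].
Characteristic polynomial det(A - λI) = λ^2 + 6λ + 9 = 0.
Single eigenvalue λ = -3 with algebraic multiplicity 2.
Eigenvector v = (-1,2); generalized eigenvector w with (A-λI)w=v is (-2,3).
General solution: e^(-3t)[c_1·v + c_2·(t·v + w)].

x(t) = -c_1e^(-3t) - c_2te^(-3t) - 2c_2e^(-3t), y(t) = 2c_1e^(-3t) + 2c_2te^(-3t) + 3c_2e^(-3t)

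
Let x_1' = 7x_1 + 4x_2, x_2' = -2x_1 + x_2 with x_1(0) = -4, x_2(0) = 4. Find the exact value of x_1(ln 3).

-108

A = [[7,4],[-2,1]]; eigenvalues λ = 5, 3.
Eigenvectors: (2,-1) for λ=5, (-1,1) for λ=3.
From the initial condition, c_1 = 0, c_2 = 4.
x_1(ln 3) = (0)(3^5)(2) + (4)(3^3)(-1) = -108.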